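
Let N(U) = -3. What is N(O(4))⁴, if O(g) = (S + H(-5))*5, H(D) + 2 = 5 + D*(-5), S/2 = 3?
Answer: 81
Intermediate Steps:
S = 6 (S = 2*3 = 6)
H(D) = 3 - 5*D (H(D) = -2 + (5 + D*(-5)) = -2 + (5 - 5*D) = 3 - 5*D)
O(g) = 170 (O(g) = (6 + (3 - 5*(-5)))*5 = (6 + (3 + 25))*5 = (6 + 28)*5 = 34*5 = 170)
N(O(4))⁴ = (-3)⁴ = 81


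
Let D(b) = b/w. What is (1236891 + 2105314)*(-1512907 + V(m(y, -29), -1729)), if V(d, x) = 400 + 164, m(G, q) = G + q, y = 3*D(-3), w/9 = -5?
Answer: -5054560336315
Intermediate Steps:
w = -45 (w = 9*(-5) = -45)
D(b) = -b/45 (D(b) = b/(-45) = b*(-1/45) = -b/45)
y = 1/5 (y = 3*(-1/45*(-3)) = 3*(1/15) = 1/5 ≈ 0.20000)
V(d, x) = 564
(1236891 + 2105314)*(-1512907 + V(m(y, -29), -1729)) = (1236891 + 2105314)*(-1512907 + 564) = 3342205*(-1512343) = -5054560336315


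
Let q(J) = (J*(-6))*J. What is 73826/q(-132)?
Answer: -36913/52272 ≈ -0.70617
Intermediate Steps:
q(J) = -6*J² (q(J) = (-6*J)*J = -6*J²)
73826/q(-132) = 73826/((-6*(-132)²)) = 73826/((-6*17424)) = 73826/(-104544) = 73826*(-1/104544) = -36913/52272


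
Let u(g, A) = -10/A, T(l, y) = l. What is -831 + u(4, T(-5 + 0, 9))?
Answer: -829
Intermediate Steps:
-831 + u(4, T(-5 + 0, 9)) = -831 - 10/(-5 + 0) = -831 - 10/(-5) = -831 - 10*(-1/5) = -831 + 2 = -829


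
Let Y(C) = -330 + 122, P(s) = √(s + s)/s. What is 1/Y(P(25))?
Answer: -1/208 ≈ -0.0048077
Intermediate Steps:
P(s) = √2/√s (P(s) = √(2*s)/s = (√2*√s)/s = √2/√s)
Y(C) = -208
1/Y(P(25)) = 1/(-208) = -1/208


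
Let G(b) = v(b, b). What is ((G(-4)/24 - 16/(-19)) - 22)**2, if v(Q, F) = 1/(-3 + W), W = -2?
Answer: 2328931081/5198400 ≈ 448.01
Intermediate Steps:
v(Q, F) = -1/5 (v(Q, F) = 1/(-3 - 2) = 1/(-5) = -1/5)
G(b) = -1/5
((G(-4)/24 - 16/(-19)) - 22)**2 = ((-1/5/24 - 16/(-19)) - 22)**2 = ((-1/5*1/24 - 16*(-1/19)) - 22)**2 = ((-1/120 + 16/19) - 22)**2 = (1901/2280 - 22)**2 = (-48259/2280)**2 = 2328931081/5198400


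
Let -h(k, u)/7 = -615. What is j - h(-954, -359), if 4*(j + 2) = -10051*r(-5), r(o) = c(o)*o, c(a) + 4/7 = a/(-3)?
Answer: 794077/84 ≈ 9453.3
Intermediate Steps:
c(a) = -4/7 - a/3 (c(a) = -4/7 + a/(-3) = -4/7 + a*(-⅓) = -4/7 - a/3)
h(k, u) = 4305 (h(k, u) = -7*(-615) = 4305)
r(o) = o*(-4/7 - o/3) (r(o) = (-4/7 - o/3)*o = o*(-4/7 - o/3))
j = 1155697/84 (j = -2 + (-(-10051)*(-5)*(12 + 7*(-5))/21)/4 = -2 + (-(-10051)*(-5)*(12 - 35)/21)/4 = -2 + (-(-10051)*(-5)*(-23)/21)/4 = -2 + (-10051*(-115/21))/4 = -2 + (¼)*(1155865/21) = -2 + 1155865/84 = 1155697/84 ≈ 13758.)
j - h(-954, -359) = 1155697/84 - 1*4305 = 1155697/84 - 4305 = 794077/84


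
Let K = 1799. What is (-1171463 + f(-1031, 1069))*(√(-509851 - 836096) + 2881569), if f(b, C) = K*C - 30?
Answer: 2165896760022 + 53366298*I*√267 ≈ 2.1659e+12 + 8.7201e+8*I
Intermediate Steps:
f(b, C) = -30 + 1799*C (f(b, C) = 1799*C - 30 = -30 + 1799*C)
(-1171463 + f(-1031, 1069))*(√(-509851 - 836096) + 2881569) = (-1171463 + (-30 + 1799*1069))*(√(-509851 - 836096) + 2881569) = (-1171463 + (-30 + 1923131))*(√(-1345947) + 2881569) = (-1171463 + 1923101)*(71*I*√267 + 2881569) = 751638*(2881569 + 71*I*√267) = 2165896760022 + 53366298*I*√267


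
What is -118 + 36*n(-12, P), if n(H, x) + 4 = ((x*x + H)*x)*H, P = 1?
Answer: 4490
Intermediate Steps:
n(H, x) = -4 + H*x*(H + x²) (n(H, x) = -4 + ((x*x + H)*x)*H = -4 + ((x² + H)*x)*H = -4 + ((H + x²)*x)*H = -4 + (x*(H + x²))*H = -4 + H*x*(H + x²))
-118 + 36*n(-12, P) = -118 + 36*(-4 - 12*1³ + 1*(-12)²) = -118 + 36*(-4 - 12*1 + 1*144) = -118 + 36*(-4 - 12 + 144) = -118 + 36*128 = -118 + 4608 = 4490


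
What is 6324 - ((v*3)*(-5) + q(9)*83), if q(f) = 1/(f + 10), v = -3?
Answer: 119218/19 ≈ 6274.6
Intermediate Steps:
q(f) = 1/(10 + f)
6324 - ((v*3)*(-5) + q(9)*83) = 6324 - (-3*3*(-5) + 83/(10 + 9)) = 6324 - (-9*(-5) + 83/19) = 6324 - (45 + (1/19)*83) = 6324 - (45 + 83/19) = 6324 - 1*938/19 = 6324 - 938/19 = 119218/19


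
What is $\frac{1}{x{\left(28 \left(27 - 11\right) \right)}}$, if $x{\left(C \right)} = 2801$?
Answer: $\frac{1}{2801} \approx 0.00035702$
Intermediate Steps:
$\frac{1}{x{\left(28 \left(27 - 11\right) \right)}} = \frac{1}{2801}$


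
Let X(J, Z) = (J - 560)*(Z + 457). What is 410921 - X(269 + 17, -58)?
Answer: 520247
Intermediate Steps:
X(J, Z) = (-560 + J)*(457 + Z)
410921 - X(269 + 17, -58) = 410921 - (-255920 - 560*(-58) + 457*(269 + 17) + (269 + 17)*(-58)) = 410921 - (-255920 + 32480 + 457*286 + 286*(-58)) = 410921 - (-255920 + 32480 + 130702 - 16588) = 410921 - 1*(-109326) = 410921 + 109326 = 520247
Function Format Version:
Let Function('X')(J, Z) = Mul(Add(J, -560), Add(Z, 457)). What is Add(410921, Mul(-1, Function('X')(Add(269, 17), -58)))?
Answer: 520247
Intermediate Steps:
Function('X')(J, Z) = Mul(Add(-560, J), Add(457, Z))
Add(410921, Mul(-1, Function('X')(Add(269, 17), -58))) = Add(410921, Mul(-1, Add(-255920, Mul(-560, -58), Mul(457, Add(269, 17)), Mul(Add(269, 17), -58)))) = Add(410921, Mul(-1, Add(-255920, 32480, Mul(457, 286), Mul(286, -58)))) = Add(410921, Mul(-1, Add(-255920, 32480, 130702, -16588))) = Add(410921, Mul(-1, -109326)) = Add(410921, 109326) = 520247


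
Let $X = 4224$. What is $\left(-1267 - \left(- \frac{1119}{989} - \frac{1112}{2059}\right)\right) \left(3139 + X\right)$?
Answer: $- \frac{18971895508864}{2036351} \approx -9.3166 \cdot 10^{6}$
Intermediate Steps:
$\left(-1267 - \left(- \frac{1119}{989} - \frac{1112}{2059}\right)\right) \left(3139 + X\right) = \left(-1267 - \left(- \frac{1119}{989} - \frac{1112}{2059}\right)\right) \left(3139 + 4224\right) = \left(-1267 - - \frac{3403789}{2036351}\right) 7363 = \left(-1267 + \left(\frac{1112}{2059} + \frac{1119}{989}\right)\right) 7363 = \left(-1267 + \frac{3403789}{2036351}\right) 7363 = \left(- \frac{2576652928}{2036351}\right) 7363 = - \frac{18971895508864}{2036351}$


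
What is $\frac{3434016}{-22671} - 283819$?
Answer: $- \frac{2145964855}{7557} \approx -2.8397 \cdot 10^{5}$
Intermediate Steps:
$\frac{3434016}{-22671} - 283819 = 3434016 \left(- \frac{1}{22671}\right) - 283819 = - \frac{1144672}{7557} - 283819 = - \frac{2145964855}{7557}$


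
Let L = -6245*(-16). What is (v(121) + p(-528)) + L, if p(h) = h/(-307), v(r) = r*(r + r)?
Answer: 39665542/307 ≈ 1.2920e+5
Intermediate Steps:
L = 99920
v(r) = 2*r**2 (v(r) = r*(2*r) = 2*r**2)
p(h) = -h/307 (p(h) = h*(-1/307) = -h/307)
(v(121) + p(-528)) + L = (2*121**2 - 1/307*(-528)) + 99920 = (2*14641 + 528/307) + 99920 = (29282 + 528/307) + 99920 = 8990102/307 + 99920 = 39665542/307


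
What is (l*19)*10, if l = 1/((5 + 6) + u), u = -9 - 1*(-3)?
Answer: 38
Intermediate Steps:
u = -6 (u = -9 + 3 = -6)
l = 1/5 (l = 1/((5 + 6) - 6) = 1/(11 - 6) = 1/5 ≈ 0.20000)
(l*19)*10 = ((1/5)*19)*10 = (19/5)*10 = 38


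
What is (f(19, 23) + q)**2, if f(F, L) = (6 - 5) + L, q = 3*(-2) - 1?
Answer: 289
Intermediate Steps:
q = -7 (q = -6 - 1 = -7)
f(F, L) = 1 + L
(f(19, 23) + q)**2 = ((1 + 23) - 7)**2 = (24 - 7)**2 = 17**2 = 289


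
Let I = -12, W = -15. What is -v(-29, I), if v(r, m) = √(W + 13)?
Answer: -I*√2 ≈ -1.4142*I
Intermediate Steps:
v(r, m) = I*√2 (v(r, m) = √(-15 + 13) = √(-2) = I*√2)
-v(-29, I) = -I*√2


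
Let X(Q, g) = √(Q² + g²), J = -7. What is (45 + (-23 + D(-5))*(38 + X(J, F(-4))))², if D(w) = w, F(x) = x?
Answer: 1089321 + 57064*√65 ≈ 1.5494e+6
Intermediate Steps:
(45 + (-23 + D(-5))*(38 + X(J, F(-4))))² = (45 + (-23 - 5)*(38 + √((-7)² + (-4)²)))² = (45 - 28*(38 + √(49 + 16)))² = (45 - 28*(38 + √65))² = (45 + (-1064 - 28*√65))² = (-1019 - 28*√65)²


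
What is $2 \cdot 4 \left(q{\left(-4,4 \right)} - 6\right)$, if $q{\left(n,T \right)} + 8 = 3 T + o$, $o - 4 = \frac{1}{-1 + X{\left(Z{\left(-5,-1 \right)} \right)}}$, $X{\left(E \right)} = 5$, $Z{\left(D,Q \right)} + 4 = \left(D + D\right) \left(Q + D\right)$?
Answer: $18$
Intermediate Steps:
$Z{\left(D,Q \right)} = -4 + 2 D \left(D + Q\right)$ ($Z{\left(D,Q \right)} = -4 + \left(D + D\right) \left(Q + D\right) = -4 + 2 D \left(D + Q\right)$)
$o = \frac{17}{4}$ ($o = 4 + \frac{1}{-1 + 5} = 4 + \frac{1}{4} = \frac{17}{4} \approx 4.25$)
$q{\left(n,T \right)} = - \frac{15}{4} + 3 T$ ($q{\left(n,T \right)} = -8 + \left(3 T + \frac{17}{4}\right) = -8 + \left(\frac{17}{4} + 3 T\right) = - \frac{15}{4} + 3 T$)
$2 \cdot 4 \left(q{\left(-4,4 \right)} - 6\right) = 2 \cdot 4 \left(\left(- \frac{15}{4} + 3 \cdot 4\right) - 6\right) = 8 \left(\left(- \frac{15}{4} + 12\right) - 6\right) = 8 \left(\frac{33}{4} - 6\right) = 8 \cdot \frac{9}{4} = 18$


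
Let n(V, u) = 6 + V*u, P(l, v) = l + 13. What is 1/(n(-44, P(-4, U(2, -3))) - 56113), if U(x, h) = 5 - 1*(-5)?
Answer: -1/56503 ≈ -1.7698e-5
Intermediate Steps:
U(x, h) = 10 (U(x, h) = 5 + 5 = 10)
P(l, v) = 13 + l
1/(n(-44, P(-4, U(2, -3))) - 56113) = 1/((6 - 44*(13 - 4)) - 56113) = 1/((6 - 44*9) - 56113) = 1/((6 - 396) - 56113) = 1/(-390 - 56113) = 1/(-56503) = -1/56503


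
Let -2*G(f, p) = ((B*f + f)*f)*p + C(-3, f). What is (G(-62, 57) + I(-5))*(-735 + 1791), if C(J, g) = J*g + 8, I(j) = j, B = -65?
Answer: 7403989824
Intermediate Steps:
C(J, g) = 8 + J*g
G(f, p) = -4 + 3*f/2 + 32*p*f**2 (G(f, p) = -(((-65*f + f)*f)*p + (8 - 3*f))/2 = -(((-64*f)*f)*p + (8 - 3*f))/2 = -((-64*f**2)*p + (8 - 3*f))/2 = -(-64*p*f**2 + (8 - 3*f))/2 = -(8 - 3*f - 64*p*f**2)/2 = -4 + 3*f/2 + 32*p*f**2)
(G(-62, 57) + I(-5))*(-735 + 1791) = ((-4 + (3/2)*(-62) + 32*57*(-62)**2) - 5)*(-735 + 1791) = ((-4 - 93 + 32*57*3844) - 5)*1056 = ((-4 - 93 + 7011456) - 5)*1056 = (7011359 - 5)*1056 = 7011354*1056 = 7403989824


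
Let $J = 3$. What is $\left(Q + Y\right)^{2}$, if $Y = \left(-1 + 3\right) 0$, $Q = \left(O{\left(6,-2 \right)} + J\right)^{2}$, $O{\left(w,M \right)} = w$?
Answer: $6561$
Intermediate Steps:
$Q = 81$ ($Q = \left(6 + 3\right)^{2} = 9^{2} = 81$)
$Y = 0$ ($Y = 2 \cdot 0 = 0$)
$\left(Q + Y\right)^{2} = \left(81 + 0\right)^{2} = 81^{2} = 6561$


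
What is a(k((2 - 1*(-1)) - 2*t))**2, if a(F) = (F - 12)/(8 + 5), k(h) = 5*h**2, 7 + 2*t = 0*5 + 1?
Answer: 154449/169 ≈ 913.90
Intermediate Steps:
t = -3 (t = -7/2 + (0*5 + 1)/2 = -7/2 + (0 + 1)/2 = -7/2 + (1/2)*1 = -7/2 + 1/2 = -3)
a(F) = -12/13 + F/13 (a(F) = (-12 + F)/13 = (-12 + F)*(1/13) = -12/13 + F/13)
a(k((2 - 1*(-1)) - 2*t))**2 = (-12/13 + (5*((2 - 1*(-1)) - 2*(-3))**2)/13)**2 = (-12/13 + (5*((2 + 1) + 6)**2)/13)**2 = (-12/13 + (5*(3 + 6)**2)/13)**2 = (-12/13 + (5*9**2)/13)**2 = (-12/13 + (5*81)/13)**2 = (-12/13 + (1/13)*405)**2 = (-12/13 + 405/13)**2 = (393/13)**2 = 154449/169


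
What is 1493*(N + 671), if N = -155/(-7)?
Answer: 7244036/7 ≈ 1.0349e+6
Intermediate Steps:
N = 155/7 (N = -⅐*(-155) = 155/7 ≈ 22.143)
1493*(N + 671) = 1493*(155/7 + 671) = 1493*(4852/7) = 7244036/7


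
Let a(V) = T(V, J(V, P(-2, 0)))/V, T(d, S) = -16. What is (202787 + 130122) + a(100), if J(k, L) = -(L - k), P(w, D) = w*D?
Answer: 8322721/25 ≈ 3.3291e+5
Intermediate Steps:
P(w, D) = D*w
J(k, L) = k - L
a(V) = -16/V
(202787 + 130122) + a(100) = (202787 + 130122) - 16/100 = 332909 - 16*1/100 = 332909 - 4/25 = 8322721/25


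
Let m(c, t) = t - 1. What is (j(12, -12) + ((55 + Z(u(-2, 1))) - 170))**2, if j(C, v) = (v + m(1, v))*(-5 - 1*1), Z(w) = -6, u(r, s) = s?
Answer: 841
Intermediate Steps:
m(c, t) = -1 + t
j(C, v) = 6 - 12*v (j(C, v) = (v + (-1 + v))*(-5 - 1*1) = (-1 + 2*v)*(-5 - 1) = (-1 + 2*v)*(-6) = 6 - 12*v)
(j(12, -12) + ((55 + Z(u(-2, 1))) - 170))**2 = ((6 - 12*(-12)) + ((55 - 6) - 170))**2 = ((6 + 144) + (49 - 170))**2 = (150 - 121)**2 = 29**2 = 841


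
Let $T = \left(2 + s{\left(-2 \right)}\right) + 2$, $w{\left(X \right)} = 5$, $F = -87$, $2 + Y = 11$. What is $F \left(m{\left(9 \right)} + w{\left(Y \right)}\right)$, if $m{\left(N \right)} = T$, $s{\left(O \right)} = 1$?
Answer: $-870$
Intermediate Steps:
$Y = 9$ ($Y = -2 + 11 = 9$)
$T = 5$ ($T = \left(2 + 1\right) + 2 = 3 + 2 = 5$)
$m{\left(N \right)} = 5$
$F \left(m{\left(9 \right)} + w{\left(Y \right)}\right) = - 87 \left(5 + 5\right) = \left(-87\right) 10 = -870$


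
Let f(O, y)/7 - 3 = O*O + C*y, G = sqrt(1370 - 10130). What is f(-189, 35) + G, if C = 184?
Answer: 295148 + 2*I*sqrt(2190) ≈ 2.9515e+5 + 93.595*I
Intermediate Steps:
G = 2*I*sqrt(2190) (G = sqrt(-8760) = 2*I*sqrt(2190) ≈ 93.595*I)
f(O, y) = 21 + 7*O**2 + 1288*y (f(O, y) = 21 + 7*(O*O + 184*y) = 21 + 7*(O**2 + 184*y) = 21 + (7*O**2 + 1288*y) = 21 + 7*O**2 + 1288*y)
f(-189, 35) + G = (21 + 7*(-189)**2 + 1288*35) + 2*I*sqrt(2190) = (21 + 7*35721 + 45080) + 2*I*sqrt(2190) = (21 + 250047 + 45080) + 2*I*sqrt(2190) = 295148 + 2*I*sqrt(2190)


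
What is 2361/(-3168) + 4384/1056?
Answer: 109/32 ≈ 3.4063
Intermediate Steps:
2361/(-3168) + 4384/1056 = 2361*(-1/3168) + 4384*(1/1056) = -787/1056 + 137/33 = 109/32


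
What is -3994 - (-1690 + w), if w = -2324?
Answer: 20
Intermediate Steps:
-3994 - (-1690 + w) = -3994 - (-1690 - 2324) = -3994 - 1*(-4014) = -3994 + 4014 = 20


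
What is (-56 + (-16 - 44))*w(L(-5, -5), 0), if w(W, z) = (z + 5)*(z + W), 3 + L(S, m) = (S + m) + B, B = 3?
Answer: 5800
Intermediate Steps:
L(S, m) = S + m (L(S, m) = -3 + ((S + m) + 3) = -3 + (3 + S + m) = S + m)
w(W, z) = (5 + z)*(W + z)
(-56 + (-16 - 44))*w(L(-5, -5), 0) = (-56 + (-16 - 44))*(0² + 5*(-5 - 5) + 5*0 + (-5 - 5)*0) = (-56 - 60)*(0 + 5*(-10) + 0 - 10*0) = -116*(0 - 50 + 0 + 0) = -116*(-50) = 5800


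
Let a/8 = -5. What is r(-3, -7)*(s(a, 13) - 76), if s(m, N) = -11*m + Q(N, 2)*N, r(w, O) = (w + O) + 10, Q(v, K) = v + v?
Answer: 0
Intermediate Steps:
a = -40 (a = 8*(-5) = -40)
Q(v, K) = 2*v
r(w, O) = 10 + O + w (r(w, O) = (O + w) + 10 = 10 + O + w)
s(m, N) = -11*m + 2*N² (s(m, N) = -11*m + (2*N)*N = -11*m + 2*N²)
r(-3, -7)*(s(a, 13) - 76) = (10 - 7 - 3)*((-11*(-40) + 2*13²) - 76) = 0*((440 + 2*169) - 76) = 0*((440 + 338) - 76) = 0*(778 - 76) = 0*702 = 0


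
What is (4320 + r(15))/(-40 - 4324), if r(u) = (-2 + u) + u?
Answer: -1087/1091 ≈ -0.99633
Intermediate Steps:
r(u) = -2 + 2*u
(4320 + r(15))/(-40 - 4324) = (4320 + (-2 + 2*15))/(-40 - 4324) = (4320 + (-2 + 30))/(-4364) = (4320 + 28)*(-1/4364) = 4348*(-1/4364) = -1087/1091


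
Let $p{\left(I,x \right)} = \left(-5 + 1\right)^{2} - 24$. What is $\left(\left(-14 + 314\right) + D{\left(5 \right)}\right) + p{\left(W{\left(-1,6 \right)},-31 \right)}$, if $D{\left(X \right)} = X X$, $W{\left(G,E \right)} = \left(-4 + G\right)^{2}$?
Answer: $317$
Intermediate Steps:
$p{\left(I,x \right)} = -8$ ($p{\left(I,x \right)} = \left(-4\right)^{2} - 24 = 16 - 24 = -8$)
$D{\left(X \right)} = X^{2}$
$\left(\left(-14 + 314\right) + D{\left(5 \right)}\right) + p{\left(W{\left(-1,6 \right)},-31 \right)} = \left(\left(-14 + 314\right) + 5^{2}\right) - 8 = \left(300 + 25\right) - 8 = 325 - 8 = 317$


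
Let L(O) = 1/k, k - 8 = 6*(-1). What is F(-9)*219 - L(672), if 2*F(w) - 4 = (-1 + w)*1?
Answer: -1315/2 ≈ -657.50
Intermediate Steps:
k = 2 (k = 8 + 6*(-1) = 8 - 6 = 2)
F(w) = 3/2 + w/2 (F(w) = 2 + ((-1 + w)*1)/2 = 2 + (-1 + w)/2 = 2 + (-½ + w/2) = 3/2 + w/2)
L(O) = ½ (L(O) = 1/2 = ½)
F(-9)*219 - L(672) = (3/2 + (½)*(-9))*219 - 1*½ = (3/2 - 9/2)*219 - ½ = -3*219 - ½ = -657 - ½ = -1315/2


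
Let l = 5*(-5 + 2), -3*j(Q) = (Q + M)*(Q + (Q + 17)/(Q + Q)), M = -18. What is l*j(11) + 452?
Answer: 247/11 ≈ 22.455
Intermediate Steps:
j(Q) = -(-18 + Q)*(Q + (17 + Q)/(2*Q))/3 (j(Q) = -(Q - 18)*(Q + (Q + 17)/(Q + Q))/3 = -(-18 + Q)*(Q + (17 + Q)/((2*Q)))/3 = -(-18 + Q)*(Q + (17 + Q)*(1/(2*Q)))/3 = -(-18 + Q)*(Q + (17 + Q)/(2*Q))/3)
l = -15 (l = 5*(-3) = -15)
l*j(11) + 452 = -5*(306 + 11*(1 - 2*11² + 35*11))/(2*11) + 452 = -5*(306 + 11*(1 - 2*121 + 385))/(2*11) + 452 = -5*(306 + 11*(1 - 242 + 385))/(2*11) + 452 = -5*(306 + 11*144)/(2*11) + 452 = -5*(306 + 1584)/(2*11) + 452 = -5*1890/(2*11) + 452 = -15*315/11 + 452 = -4725/11 + 452 = 247/11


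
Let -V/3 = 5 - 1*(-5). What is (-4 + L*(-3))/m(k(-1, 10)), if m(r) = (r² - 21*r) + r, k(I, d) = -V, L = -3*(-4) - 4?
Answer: -7/75 ≈ -0.093333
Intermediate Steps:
L = 8 (L = 12 - 4 = 8)
V = -30 (V = -3*(5 - 1*(-5)) = -3*(5 + 5) = -3*10 = -30)
k(I, d) = 30 (k(I, d) = -1*(-30) = 30)
m(r) = r² - 20*r
(-4 + L*(-3))/m(k(-1, 10)) = (-4 + 8*(-3))/((30*(-20 + 30))) = (-4 - 24)/((30*10)) = -28/300 = -28*1/300 = -7/75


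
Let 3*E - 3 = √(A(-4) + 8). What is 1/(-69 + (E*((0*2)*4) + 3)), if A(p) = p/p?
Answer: -1/66 ≈ -0.015152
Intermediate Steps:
A(p) = 1
E = 2 (E = 1 + √(1 + 8)/3 = 1 + √9/3 = 1 + (⅓)*3 = 1 + 1 = 2)
1/(-69 + (E*((0*2)*4) + 3)) = 1/(-69 + (2*((0*2)*4) + 3)) = 1/(-69 + (2*(0*4) + 3)) = 1/(-69 + (2*0 + 3)) = 1/(-69 + (0 + 3)) = 1/(-69 + 3) = 1/(-66) = -1/66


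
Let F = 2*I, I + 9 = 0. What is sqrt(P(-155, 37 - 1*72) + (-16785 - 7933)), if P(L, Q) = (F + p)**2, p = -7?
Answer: 3*I*sqrt(2677) ≈ 155.22*I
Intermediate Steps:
I = -9 (I = -9 + 0 = -9)
F = -18 (F = 2*(-9) = -18)
P(L, Q) = 625 (P(L, Q) = (-18 - 7)**2 = (-25)**2 = 625)
sqrt(P(-155, 37 - 1*72) + (-16785 - 7933)) = sqrt(625 + (-16785 - 7933)) = sqrt(625 - 24718) = sqrt(-24093) = 3*I*sqrt(2677)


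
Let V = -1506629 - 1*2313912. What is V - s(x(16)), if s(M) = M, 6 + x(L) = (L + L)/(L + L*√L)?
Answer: -19102677/5 ≈ -3.8205e+6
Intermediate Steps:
V = -3820541 (V = -1506629 - 2313912 = -3820541)
x(L) = -6 + 2*L/(L + L^(3/2)) (x(L) = -6 + (L + L)/(L + L*√L) = -6 + (2*L)/(L + L^(3/2)) = -6 + 2*L/(L + L^(3/2)))
V - s(x(16)) = -3820541 - 2*(-3*16^(3/2) - 2*16)/(16 + 16^(3/2)) = -3820541 - 2*(-3*64 - 32)/(16 + 64) = -3820541 - 2*(-192 - 32)/80 = -3820541 - 2*(-224)/80 = -3820541 - 1*(-28/5) = -3820541 + 28/5 = -19102677/5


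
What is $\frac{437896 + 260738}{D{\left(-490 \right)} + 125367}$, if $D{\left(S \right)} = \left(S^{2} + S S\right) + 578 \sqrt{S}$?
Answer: $\frac{423069695478}{366875092649} - \frac{2826673164 i \sqrt{10}}{366875092649} \approx 1.1532 - 0.024365 i$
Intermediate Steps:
$D{\left(S \right)} = 2 S^{2} + 578 \sqrt{S}$ ($D{\left(S \right)} = \left(S^{2} + S^{2}\right) + 578 \sqrt{S} = 2 S^{2} + 578 \sqrt{S}$)
$\frac{437896 + 260738}{D{\left(-490 \right)} + 125367} = \frac{437896 + 260738}{\left(2 \left(-490\right)^{2} + 578 \sqrt{-490}\right) + 125367} = \frac{698634}{\left(2 \cdot 240100 + 578 \cdot 7 i \sqrt{10}\right) + 125367} = \frac{698634}{\left(480200 + 4046 i \sqrt{10}\right) + 125367} = \frac{698634}{605567 + 4046 i \sqrt{10}}$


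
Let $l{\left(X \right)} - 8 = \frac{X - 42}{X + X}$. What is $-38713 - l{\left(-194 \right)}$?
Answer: $- \frac{3755996}{97} \approx -38722.0$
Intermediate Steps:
$l{\left(X \right)} = 8 + \frac{-42 + X}{2 X}$ ($l{\left(X \right)} = 8 + \frac{X - 42}{X + X} = 8 + \frac{-42 + X}{2 X}$)
$-38713 - l{\left(-194 \right)} = -38713 - \left(\frac{17}{2} - \frac{21}{-194}\right) = -38713 - \left(\frac{17}{2} - - \frac{21}{194}\right) = -38713 - \left(\frac{17}{2} + \frac{21}{194}\right) = -38713 - \frac{835}{97} = - \frac{3755996}{97}$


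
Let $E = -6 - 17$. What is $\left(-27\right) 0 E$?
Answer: $0$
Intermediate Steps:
$E = -23$
$\left(-27\right) 0 E = \left(-27\right) 0 \left(-23\right) = 0 \left(-23\right) = 0$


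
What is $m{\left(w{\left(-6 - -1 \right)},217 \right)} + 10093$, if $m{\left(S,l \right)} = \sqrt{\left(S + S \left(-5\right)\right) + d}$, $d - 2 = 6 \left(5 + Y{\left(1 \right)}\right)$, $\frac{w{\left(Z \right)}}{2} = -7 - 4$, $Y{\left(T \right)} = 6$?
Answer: $10093 + 2 \sqrt{39} \approx 10105.0$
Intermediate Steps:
$w{\left(Z \right)} = -22$ ($w{\left(Z \right)} = 2 \left(-7 - 4\right) = 2 \left(-11\right) = -22$)
$d = 68$ ($d = 2 + 6 \left(5 + 6\right) = 2 + 6 \cdot 11 = 2 + 66 = 68$)
$m{\left(S,l \right)} = \sqrt{68 - 4 S}$ ($m{\left(S,l \right)} = \sqrt{\left(S + S \left(-5\right)\right) + 68} = \sqrt{\left(S - 5 S\right) + 68} = \sqrt{- 4 S + 68} = \sqrt{68 - 4 S}$)
$m{\left(w{\left(-6 - -1 \right)},217 \right)} + 10093 = 2 \sqrt{17 - -22} + 10093 = 2 \sqrt{17 + 22} + 10093 = 2 \sqrt{39} + 10093 = 10093 + 2 \sqrt{39}$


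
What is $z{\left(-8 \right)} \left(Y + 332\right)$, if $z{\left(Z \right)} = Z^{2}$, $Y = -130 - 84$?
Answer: $7552$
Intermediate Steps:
$Y = -214$ ($Y = -130 - 84 = -214$)
$z{\left(-8 \right)} \left(Y + 332\right) = \left(-8\right)^{2} \left(-214 + 332\right) = 64 \cdot 118 = 7552$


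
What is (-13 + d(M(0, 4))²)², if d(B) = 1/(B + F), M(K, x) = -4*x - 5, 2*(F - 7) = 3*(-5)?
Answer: 577585089/3418801 ≈ 168.94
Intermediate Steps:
F = -½ (F = 7 + (3*(-5))/2 = 7 + (½)*(-15) = 7 - 15/2 = -½ ≈ -0.50000)
M(K, x) = -5 - 4*x
d(B) = 1/(-½ + B) (d(B) = 1/(B - ½) = 1/(-½ + B))
(-13 + d(M(0, 4))²)² = (-13 + (2/(-1 + 2*(-5 - 4*4)))²)² = (-13 + (2/(-1 + 2*(-5 - 16)))²)² = (-13 + (2/(-1 + 2*(-21)))²)² = (-13 + (2/(-1 - 42))²)² = (-13 + (2/(-43))²)² = (-13 + (2*(-1/43))²)² = (-13 + (-2/43)²)² = (-13 + 4/1849)² = (-24033/1849)² = 577585089/3418801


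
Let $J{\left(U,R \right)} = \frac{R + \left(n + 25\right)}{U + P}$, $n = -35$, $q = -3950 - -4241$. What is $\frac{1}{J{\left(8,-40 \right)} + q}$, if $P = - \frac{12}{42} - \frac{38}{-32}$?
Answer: $\frac{997}{284527} \approx 0.0035041$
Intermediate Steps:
$P = \frac{101}{112}$ ($P = \left(-12\right) \frac{1}{42} - - \frac{19}{16} = - \frac{2}{7} + \frac{19}{16} = \frac{101}{112} \approx 0.90179$)
$q = 291$ ($q = -3950 + 4241 = 291$)
$J{\left(U,R \right)} = \frac{-10 + R}{\frac{101}{112} + U}$ ($J{\left(U,R \right)} = \frac{R + \left(-35 + 25\right)}{U + \frac{101}{112}} = \frac{R - 10}{\frac{101}{112} + U} = \frac{-10 + R}{\frac{101}{112} + U}$)
$\frac{1}{J{\left(8,-40 \right)} + q} = \frac{1}{\frac{112 \left(-10 - 40\right)}{101 + 112 \cdot 8} + 291} = \frac{1}{112 \frac{1}{101 + 896} \left(-50\right) + 291} = \frac{1}{112 \cdot \frac{1}{997} \left(-50\right) + 291} = \frac{1}{- \frac{5600}{997} + 291} = \frac{1}{\frac{284527}{997}} = \frac{997}{284527}$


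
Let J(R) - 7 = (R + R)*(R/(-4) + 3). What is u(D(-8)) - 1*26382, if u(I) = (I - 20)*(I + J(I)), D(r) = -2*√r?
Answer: -27066 + 468*I*√2 ≈ -27066.0 + 661.85*I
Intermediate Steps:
J(R) = 7 + 2*R*(3 - R/4) (J(R) = 7 + (R + R)*(R/(-4) + 3) = 7 + (2*R)*(R*(-¼) + 3) = 7 + (2*R)*(-R/4 + 3) = 7 + (2*R)*(3 - R/4) = 7 + 2*R*(3 - R/4))
u(I) = (-20 + I)*(7 + 7*I - I²/2) (u(I) = (I - 20)*(I + (7 + 6*I - I²/2)) = (-20 + I)*(7 + 7*I - I²/2))
u(D(-8)) - 1*26382 = (-140 - (-266)*√(-8) + 17*(-4*I*√2)² - 128*I*√2/2) - 1*26382 = (-140 - (-266)*2*I*√2 + 17*(-4*I*√2)² - 128*I*√2/2) - 26382 = (-140 - (-532)*I*√2 + 17*(-4*I*√2)² - 128*I*√2/2) - 26382 = (-140 + 532*I*√2 + 17*(-32) - 64*I*√2) - 26382 = (-140 + 532*I*√2 - 544 - 64*I*√2) - 26382 = (-684 + 468*I*√2) - 26382 = -27066 + 468*I*√2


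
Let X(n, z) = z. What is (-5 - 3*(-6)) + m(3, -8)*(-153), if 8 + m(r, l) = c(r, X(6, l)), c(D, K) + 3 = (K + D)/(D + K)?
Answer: 1543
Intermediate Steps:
c(D, K) = -2 (c(D, K) = -3 + (K + D)/(D + K) = -3 + (D + K)/(D + K) = -3 + 1 = -2)
m(r, l) = -10 (m(r, l) = -8 - 2 = -10)
(-5 - 3*(-6)) + m(3, -8)*(-153) = (-5 - 3*(-6)) - 10*(-153) = (-5 + 18) + 1530 = 13 + 1530 = 1543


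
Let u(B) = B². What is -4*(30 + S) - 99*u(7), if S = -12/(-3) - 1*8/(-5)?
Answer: -24967/5 ≈ -4993.4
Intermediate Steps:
S = 28/5 (S = -12*(-⅓) - 8*(-⅕) = 4 + 8/5 = 28/5 ≈ 5.6000)
-4*(30 + S) - 99*u(7) = -4*(30 + 28/5) - 99*7² = -4*178/5 - 99*49 = -712/5 - 4851 = -24967/5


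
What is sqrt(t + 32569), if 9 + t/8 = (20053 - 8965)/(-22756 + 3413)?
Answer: sqrt(14455517641)/667 ≈ 180.26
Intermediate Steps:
t = -1481400/19343 (t = -72 + 8*((20053 - 8965)/(-22756 + 3413)) = -72 + 8*(11088/(-19343)) = -72 + 8*(11088*(-1/19343)) = -72 + 8*(-11088/19343) = -72 - 88704/19343 = -1481400/19343 ≈ -76.586)
sqrt(t + 32569) = sqrt(-1481400/19343 + 32569) = sqrt(628500767/19343) = sqrt(14455517641)/667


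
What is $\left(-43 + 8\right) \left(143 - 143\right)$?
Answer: $0$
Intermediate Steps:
$\left(-43 + 8\right) \left(143 - 143\right) = \left(-35\right) 0 = 0$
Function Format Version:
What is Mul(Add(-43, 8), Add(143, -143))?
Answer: 0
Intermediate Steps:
Mul(Add(-43, 8), Add(143, -143)) = Mul(-35, 0) = 0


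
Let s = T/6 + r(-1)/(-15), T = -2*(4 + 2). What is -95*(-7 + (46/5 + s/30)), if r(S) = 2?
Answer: -9101/45 ≈ -202.24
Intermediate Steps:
T = -12 (T = -2*6 = -12)
s = -32/15 (s = -12/6 + 2/(-15) = -12*⅙ + 2*(-1/15) = -2 - 2/15 = -32/15 ≈ -2.1333)
-95*(-7 + (46/5 + s/30)) = -95*(-7 + (46/5 - 32/15/30)) = -95*(-7 + (46*(⅕) - 32/15*1/30)) = -95*(-7 + (46/5 - 16/225)) = -95*(-7 + 2054/225) = -95*479/225 = -9101/45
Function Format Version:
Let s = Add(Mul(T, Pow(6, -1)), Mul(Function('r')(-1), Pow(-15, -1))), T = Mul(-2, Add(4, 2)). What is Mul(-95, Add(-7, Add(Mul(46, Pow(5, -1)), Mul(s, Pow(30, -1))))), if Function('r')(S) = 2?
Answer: Rational(-9101, 45) ≈ -202.24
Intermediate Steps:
T = -12 (T = Mul(-2, 6) = -12)
s = Rational(-32, 15) (s = Add(Mul(-12, Pow(6, -1)), Mul(2, Pow(-15, -1))) = Add(Mul(-12, Rational(1, 6)), Mul(2, Rational(-1, 15))) = Add(-2, Rational(-2, 15)) = Rational(-32, 15) ≈ -2.1333)
Mul(-95, Add(-7, Add(Mul(46, Pow(5, -1)), Mul(s, Pow(30, -1))))) = Mul(-95, Add(-7, Add(Mul(46, Pow(5, -1)), Mul(Rational(-32, 15), Pow(30, -1))))) = Mul(-95, Add(-7, Add(Mul(46, Rational(1, 5)), Mul(Rational(-32, 15), Rational(1, 30))))) = Mul(-95, Add(-7, Add(Rational(46, 5), Rational(-16, 225)))) = Mul(-95, Add(-7, Rational(2054, 225))) = Mul(-95, Rational(479, 225)) = Rational(-9101, 45)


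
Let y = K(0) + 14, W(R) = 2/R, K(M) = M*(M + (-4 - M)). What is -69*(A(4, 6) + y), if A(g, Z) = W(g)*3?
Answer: -2139/2 ≈ -1069.5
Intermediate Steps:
K(M) = -4*M (K(M) = M*(-4) = -4*M)
y = 14 (y = -4*0 + 14 = 0 + 14 = 14)
A(g, Z) = 6/g (A(g, Z) = (2/g)*3 = 6/g)
-69*(A(4, 6) + y) = -69*(6/4 + 14) = -69*(6*(¼) + 14) = -69*(3/2 + 14) = -69*31/2 = -2139/2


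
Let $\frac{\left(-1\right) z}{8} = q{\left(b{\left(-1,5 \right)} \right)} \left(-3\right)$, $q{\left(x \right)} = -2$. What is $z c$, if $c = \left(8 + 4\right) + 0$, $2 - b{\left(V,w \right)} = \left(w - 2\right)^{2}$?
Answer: $-576$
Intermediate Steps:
$b{\left(V,w \right)} = 2 - \left(-2 + w\right)^{2}$ ($b{\left(V,w \right)} = 2 - \left(w - 2\right)^{2} = 2 - \left(-2 + w\right)^{2}$)
$z = -48$ ($z = - 8 \left(\left(-2\right) \left(-3\right)\right) = \left(-8\right) 6 = -48$)
$c = 12$ ($c = 12 + 0 = 12$)
$z c = \left(-48\right) 12 = -576$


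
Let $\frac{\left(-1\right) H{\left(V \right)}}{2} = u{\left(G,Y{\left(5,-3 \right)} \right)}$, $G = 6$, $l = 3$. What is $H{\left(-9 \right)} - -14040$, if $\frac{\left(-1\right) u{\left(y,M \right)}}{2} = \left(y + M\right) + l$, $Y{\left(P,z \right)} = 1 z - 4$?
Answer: $14048$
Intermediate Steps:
$Y{\left(P,z \right)} = -4 + z$ ($Y{\left(P,z \right)} = z - 4 = -4 + z$)
$u{\left(y,M \right)} = -6 - 2 M - 2 y$ ($u{\left(y,M \right)} = - 2 \left(\left(y + M\right) + 3\right) = - 2 \left(\left(M + y\right) + 3\right) = - 2 \left(3 + M + y\right) = -6 - 2 M - 2 y$)
$H{\left(V \right)} = 8$ ($H{\left(V \right)} = - 2 \left(-6 - 2 \left(-4 - 3\right) - 12\right) = - 2 \left(-6 - -14 - 12\right) = - 2 \left(-6 + 14 - 12\right) = \left(-2\right) \left(-4\right) = 8$)
$H{\left(-9 \right)} - -14040 = 8 - -14040 = 8 + 14040 = 14048$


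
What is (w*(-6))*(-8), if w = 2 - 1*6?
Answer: -192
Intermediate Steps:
w = -4 (w = 2 - 6 = -4)
(w*(-6))*(-8) = -4*(-6)*(-8) = 24*(-8) = -192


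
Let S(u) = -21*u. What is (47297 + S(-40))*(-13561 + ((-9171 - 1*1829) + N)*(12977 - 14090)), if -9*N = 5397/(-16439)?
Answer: 9677418208016004/16439 ≈ 5.8869e+11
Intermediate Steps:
N = 1799/49317 (N = -1799/(3*(-16439)) = -1799*(-1)/(3*16439) = -⅑*(-5397/16439) = 1799/49317 ≈ 0.036478)
(47297 + S(-40))*(-13561 + ((-9171 - 1*1829) + N)*(12977 - 14090)) = (47297 - 21*(-40))*(-13561 + ((-9171 - 1*1829) + 1799/49317)*(12977 - 14090)) = (47297 + 840)*(-13561 + ((-9171 - 1829) + 1799/49317)*(-1113)) = 48137*(-13561 + (-11000 + 1799/49317)*(-1113)) = 48137*(-13561 - 542485201/49317*(-1113)) = 48137*(-13561 + 201262009571/16439) = 48137*(201039080292/16439) = 9677418208016004/16439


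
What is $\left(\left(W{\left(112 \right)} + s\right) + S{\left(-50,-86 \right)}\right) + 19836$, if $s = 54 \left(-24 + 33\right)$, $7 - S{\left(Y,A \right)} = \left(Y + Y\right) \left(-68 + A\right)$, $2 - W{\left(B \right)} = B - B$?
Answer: $4931$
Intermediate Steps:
$W{\left(B \right)} = 2$ ($W{\left(B \right)} = 2 - \left(B - B\right) = 2 - 0 = 2 + 0 = 2$)
$S{\left(Y,A \right)} = 7 - 2 Y \left(-68 + A\right)$ ($S{\left(Y,A \right)} = 7 - \left(Y + Y\right) \left(-68 + A\right) = 7 - 2 Y \left(-68 + A\right)$)
$s = 486$ ($s = 54 \cdot 9 = 486$)
$\left(\left(W{\left(112 \right)} + s\right) + S{\left(-50,-86 \right)}\right) + 19836 = \left(\left(2 + 486\right) + \left(7 + 136 \left(-50\right) - \left(-172\right) \left(-50\right)\right)\right) + 19836 = \left(488 - 15393\right) + 19836 = -14905 + 19836 = 4931$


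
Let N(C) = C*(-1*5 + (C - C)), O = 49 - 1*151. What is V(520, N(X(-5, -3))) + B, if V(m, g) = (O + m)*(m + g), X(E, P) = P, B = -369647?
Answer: -146017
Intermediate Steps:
O = -102 (O = 49 - 151 = -102)
N(C) = -5*C (N(C) = C*(-5 + 0) = C*(-5) = -5*C)
V(m, g) = (-102 + m)*(g + m) (V(m, g) = (-102 + m)*(m + g) = (-102 + m)*(g + m))
V(520, N(X(-5, -3))) + B = (520² - (-510)*(-3) - 102*520 - 5*(-3)*520) - 369647 = (270400 - 102*15 - 53040 + 15*520) - 369647 = (270400 - 1530 - 53040 + 7800) - 369647 = 223630 - 369647 = -146017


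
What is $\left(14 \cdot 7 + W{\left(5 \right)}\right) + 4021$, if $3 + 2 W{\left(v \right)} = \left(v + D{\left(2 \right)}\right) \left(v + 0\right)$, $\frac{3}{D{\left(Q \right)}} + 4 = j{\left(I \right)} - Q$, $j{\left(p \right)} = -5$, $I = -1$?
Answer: $\frac{90845}{22} \approx 4129.3$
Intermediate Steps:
$D{\left(Q \right)} = \frac{3}{-9 - Q}$ ($D{\left(Q \right)} = \frac{3}{-4 - \left(5 + Q\right)} = \frac{3}{-9 - Q}$)
$W{\left(v \right)} = - \frac{3}{2} + \frac{v \left(- \frac{3}{11} + v\right)}{2}$ ($W{\left(v \right)} = - \frac{3}{2} + \frac{\left(v - \frac{3}{9 + 2}\right) \left(v + 0\right)}{2} = - \frac{3}{2} + \frac{\left(v - \frac{3}{11}\right) v}{2} = - \frac{3}{2} + \frac{\left(- \frac{3}{11} + v\right) v}{2} = - \frac{3}{2} + \frac{v \left(- \frac{3}{11} + v\right)}{2}$)
$\left(14 \cdot 7 + W{\left(5 \right)}\right) + 4021 = \left(14 \cdot 7 - \left(\frac{24}{11} - \frac{25}{2}\right)\right) + 4021 = \left(98 - - \frac{227}{22}\right) + 4021 = \left(98 + \frac{227}{22}\right) + 4021 = \frac{2383}{22} + 4021 = \frac{90845}{22}$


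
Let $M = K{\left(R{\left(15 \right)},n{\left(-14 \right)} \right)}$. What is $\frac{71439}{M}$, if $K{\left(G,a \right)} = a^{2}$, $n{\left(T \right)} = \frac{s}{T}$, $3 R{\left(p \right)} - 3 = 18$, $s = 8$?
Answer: $\frac{3500511}{16} \approx 2.1878 \cdot 10^{5}$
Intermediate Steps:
$R{\left(p \right)} = 7$ ($R{\left(p \right)} = 1 + \frac{1}{3} \cdot 18 = 1 + 6 = 7$)
$n{\left(T \right)} = \frac{8}{T}$
$M = \frac{16}{49}$ ($M = \left(\frac{8}{-14}\right)^{2} = \left(8 \left(- \frac{1}{14}\right)\right)^{2} = \left(- \frac{4}{7}\right)^{2} = \frac{16}{49} \approx 0.32653$)
$\frac{71439}{M} = \frac{71439}{\frac{16}{49}} = 71439 \cdot \frac{49}{16} = \frac{3500511}{16}$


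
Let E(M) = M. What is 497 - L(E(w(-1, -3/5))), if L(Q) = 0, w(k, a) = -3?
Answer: 497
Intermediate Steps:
497 - L(E(w(-1, -3/5))) = 497 - 1*0 = 497 + 0 = 497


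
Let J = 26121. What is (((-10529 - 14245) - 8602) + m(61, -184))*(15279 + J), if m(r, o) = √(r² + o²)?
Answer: -1381766400 + 41400*√37577 ≈ -1.3737e+9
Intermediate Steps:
m(r, o) = √(o² + r²)
(((-10529 - 14245) - 8602) + m(61, -184))*(15279 + J) = (((-10529 - 14245) - 8602) + √((-184)² + 61²))*(15279 + 26121) = ((-24774 - 8602) + √(33856 + 3721))*41400 = (-33376 + √37577)*41400 = -1381766400 + 41400*√37577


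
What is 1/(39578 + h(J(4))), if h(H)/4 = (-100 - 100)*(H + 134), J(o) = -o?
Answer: -1/64422 ≈ -1.5523e-5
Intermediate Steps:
h(H) = -107200 - 800*H (h(H) = 4*((-100 - 100)*(H + 134)) = 4*(-200*(134 + H)) = 4*(-26800 - 200*H) = -107200 - 800*H)
1/(39578 + h(J(4))) = 1/(39578 + (-107200 - (-800)*4)) = 1/(39578 + (-107200 - 800*(-4))) = 1/(39578 + (-107200 + 3200)) = 1/(39578 - 104000) = 1/(-64422) = -1/64422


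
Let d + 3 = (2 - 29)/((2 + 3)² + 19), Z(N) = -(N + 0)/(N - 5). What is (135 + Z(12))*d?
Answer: -148347/308 ≈ -481.65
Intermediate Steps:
Z(N) = -N/(-5 + N)
d = -159/44 (d = -3 + (2 - 29)/((2 + 3)² + 19) = -3 - 27/(5² + 19) = -3 - 27/(25 + 19) = -3 - 27/44 = -159/44 ≈ -3.6136)
(135 + Z(12))*d = (135 - 1*12/(-5 + 12))*(-159/44) = (135 - 1*12/7)*(-159/44) = (135 - 1*12*⅐)*(-159/44) = (135 - 12/7)*(-159/44) = (933/7)*(-159/44) = -148347/308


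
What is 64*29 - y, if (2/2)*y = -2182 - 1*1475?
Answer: 5513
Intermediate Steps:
y = -3657 (y = -2182 - 1*1475 = -2182 - 1475 = -3657)
64*29 - y = 64*29 - 1*(-3657) = 1856 + 3657 = 5513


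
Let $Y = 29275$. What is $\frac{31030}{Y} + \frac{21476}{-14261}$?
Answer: $- \frac{2864478}{6422935} \approx -0.44598$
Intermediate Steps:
$\frac{31030}{Y} + \frac{21476}{-14261} = \frac{31030}{29275} + \frac{21476}{-14261} = 31030 \cdot \frac{1}{29275} + 21476 \left(- \frac{1}{14261}\right) = \frac{6206}{5855} - \frac{1652}{1097} = - \frac{2864478}{6422935}$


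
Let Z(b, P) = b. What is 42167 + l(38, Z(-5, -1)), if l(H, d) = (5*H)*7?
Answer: 43497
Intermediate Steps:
l(H, d) = 35*H
42167 + l(38, Z(-5, -1)) = 42167 + 35*38 = 42167 + 1330 = 43497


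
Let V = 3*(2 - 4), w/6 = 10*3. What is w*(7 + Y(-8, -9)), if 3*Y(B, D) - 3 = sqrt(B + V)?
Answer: 1440 + 60*I*sqrt(14) ≈ 1440.0 + 224.5*I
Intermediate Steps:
w = 180 (w = 6*(10*3) = 6*30 = 180)
V = -6 (V = 3*(-2) = -6)
Y(B, D) = 1 + sqrt(-6 + B)/3 (Y(B, D) = 1 + sqrt(B - 6)/3 = 1 + sqrt(-6 + B)/3)
w*(7 + Y(-8, -9)) = 180*(7 + (1 + sqrt(-6 - 8)/3)) = 180*(7 + (1 + sqrt(-14)/3)) = 180*(7 + (1 + (I*sqrt(14))/3)) = 180*(7 + (1 + I*sqrt(14)/3)) = 180*(8 + I*sqrt(14)/3) = 1440 + 60*I*sqrt(14)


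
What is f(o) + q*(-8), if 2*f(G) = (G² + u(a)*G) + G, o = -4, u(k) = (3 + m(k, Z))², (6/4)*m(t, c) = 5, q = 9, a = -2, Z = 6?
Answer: -1316/9 ≈ -146.22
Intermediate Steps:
m(t, c) = 10/3 (m(t, c) = (⅔)*5 = 10/3)
u(k) = 361/9 (u(k) = (3 + 10/3)² = (19/3)² = 361/9)
f(G) = G²/2 + 185*G/9 (f(G) = ((G² + 361*G/9) + G)/2 = (G² + 370*G/9)/2 = G²/2 + 185*G/9)
f(o) + q*(-8) = (1/18)*(-4)*(370 + 9*(-4)) + 9*(-8) = (1/18)*(-4)*(370 - 36) - 72 = (1/18)*(-4)*334 - 72 = -668/9 - 72 = -1316/9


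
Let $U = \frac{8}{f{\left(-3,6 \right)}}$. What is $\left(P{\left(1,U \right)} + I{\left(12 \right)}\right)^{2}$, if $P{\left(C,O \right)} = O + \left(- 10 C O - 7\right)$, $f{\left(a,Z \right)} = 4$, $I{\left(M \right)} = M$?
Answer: $169$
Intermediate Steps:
$U = 2$ ($U = \frac{8}{4} = 8 \cdot \frac{1}{4} = 2$)
$P{\left(C,O \right)} = -7 + O - 10 C O$ ($P{\left(C,O \right)} = O - \left(7 + 10 C O\right) = -7 + O - 10 C O$)
$\left(P{\left(1,U \right)} + I{\left(12 \right)}\right)^{2} = \left(\left(-7 + 2 - 10 \cdot 2\right) + 12\right)^{2} = \left(\left(-7 + 2 - 20\right) + 12\right)^{2} = \left(-25 + 12\right)^{2} = \left(-13\right)^{2} = 169$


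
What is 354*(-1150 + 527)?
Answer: -220542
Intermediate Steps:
354*(-1150 + 527) = 354*(-623) = -220542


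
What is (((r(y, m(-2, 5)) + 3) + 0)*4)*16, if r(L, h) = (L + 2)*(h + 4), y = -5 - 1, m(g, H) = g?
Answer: -320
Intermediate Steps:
y = -6
r(L, h) = (2 + L)*(4 + h)
(((r(y, m(-2, 5)) + 3) + 0)*4)*16 = ((((8 + 2*(-2) + 4*(-6) - 6*(-2)) + 3) + 0)*4)*16 = ((((8 - 4 - 24 + 12) + 3) + 0)*4)*16 = (((-8 + 3) + 0)*4)*16 = ((-5 + 0)*4)*16 = -5*4*16 = -20*16 = -320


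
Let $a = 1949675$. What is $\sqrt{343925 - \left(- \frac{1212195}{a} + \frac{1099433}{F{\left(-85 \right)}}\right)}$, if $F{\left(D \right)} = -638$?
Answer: $\frac{\sqrt{21392470275994182475110}}{248778530} \approx 587.92$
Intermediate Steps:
$\sqrt{343925 - \left(- \frac{1212195}{a} + \frac{1099433}{F{\left(-85 \right)}}\right)} = \sqrt{343925 + \left(\frac{1212195}{1949675} - \frac{1099433}{-638}\right)} = \sqrt{343925 + \left(1212195 \cdot \frac{1}{1949675} - - \frac{1099433}{638}\right)} = \sqrt{343925 + \left(\frac{242439}{389935} + \frac{1099433}{638}\right)} = \sqrt{343925 + \frac{428862082937}{248778530}} = \sqrt{\frac{85990018013187}{248778530}} = \frac{\sqrt{21392470275994182475110}}{248778530}$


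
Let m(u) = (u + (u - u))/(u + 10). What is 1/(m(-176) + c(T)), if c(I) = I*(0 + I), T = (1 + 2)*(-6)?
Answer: 83/26980 ≈ 0.0030764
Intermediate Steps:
m(u) = u/(10 + u) (m(u) = (u + 0)/(10 + u) = u/(10 + u))
T = -18 (T = 3*(-6) = -18)
c(I) = I**2 (c(I) = I*I = I**2)
1/(m(-176) + c(T)) = 1/(-176/(10 - 176) + (-18)**2) = 1/(-176/(-166) + 324) = 1/(-176*(-1/166) + 324) = 1/(88/83 + 324) = 1/(26980/83) = 83/26980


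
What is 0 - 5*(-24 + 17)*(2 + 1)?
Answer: 105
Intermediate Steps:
0 - 5*(-24 + 17)*(2 + 1) = 0 - (-35)*3 = 0 - 5*(-21) = 0 + 105 = 105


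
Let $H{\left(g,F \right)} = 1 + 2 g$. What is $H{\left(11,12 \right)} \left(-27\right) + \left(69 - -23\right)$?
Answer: $-529$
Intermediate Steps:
$H{\left(11,12 \right)} \left(-27\right) + \left(69 - -23\right) = \left(1 + 2 \cdot 11\right) \left(-27\right) + \left(69 - -23\right) = \left(1 + 22\right) \left(-27\right) + \left(69 + 23\right) = 23 \left(-27\right) + 92 = -621 + 92 = -529$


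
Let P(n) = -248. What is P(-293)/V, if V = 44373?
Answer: -248/44373 ≈ -0.0055890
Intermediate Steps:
P(-293)/V = -248/44373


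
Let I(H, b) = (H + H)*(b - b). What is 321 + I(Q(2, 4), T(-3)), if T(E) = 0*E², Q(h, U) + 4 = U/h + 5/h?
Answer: 321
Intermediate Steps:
Q(h, U) = -4 + 5/h + U/h (Q(h, U) = -4 + (U/h + 5/h) = -4 + (5/h + U/h) = -4 + 5/h + U/h)
T(E) = 0
I(H, b) = 0 (I(H, b) = (2*H)*0 = 0)
321 + I(Q(2, 4), T(-3)) = 321 + 0 = 321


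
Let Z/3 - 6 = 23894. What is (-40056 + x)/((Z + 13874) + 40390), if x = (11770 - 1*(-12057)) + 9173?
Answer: -196/3499 ≈ -0.056016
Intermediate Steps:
Z = 71700 (Z = 18 + 3*23894 = 18 + 71682 = 71700)
x = 33000 (x = (11770 + 12057) + 9173 = 23827 + 9173 = 33000)
(-40056 + x)/((Z + 13874) + 40390) = (-40056 + 33000)/((71700 + 13874) + 40390) = -7056/(85574 + 40390) = -7056/125964 = -7056*1/125964 = -196/3499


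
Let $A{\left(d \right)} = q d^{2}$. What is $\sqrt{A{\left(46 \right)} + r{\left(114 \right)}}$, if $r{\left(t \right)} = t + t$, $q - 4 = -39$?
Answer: $2 i \sqrt{18458} \approx 271.72 i$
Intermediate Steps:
$q = -35$ ($q = 4 - 39 = -35$)
$r{\left(t \right)} = 2 t$
$A{\left(d \right)} = - 35 d^{2}$
$\sqrt{A{\left(46 \right)} + r{\left(114 \right)}} = \sqrt{- 35 \cdot 46^{2} + 2 \cdot 114} = \sqrt{\left(-35\right) 2116 + 228} = \sqrt{-74060 + 228} = \sqrt{-73832} = 2 i \sqrt{18458}$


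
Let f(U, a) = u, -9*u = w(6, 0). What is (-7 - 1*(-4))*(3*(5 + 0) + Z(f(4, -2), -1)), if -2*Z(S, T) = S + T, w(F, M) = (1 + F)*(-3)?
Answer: -43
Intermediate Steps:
w(F, M) = -3 - 3*F
u = 7/3 (u = -(-3 - 3*6)/9 = -(-3 - 18)/9 = -1/9*(-21) = 7/3 ≈ 2.3333)
f(U, a) = 7/3
Z(S, T) = -S/2 - T/2 (Z(S, T) = -(S + T)/2 = -S/2 - T/2)
(-7 - 1*(-4))*(3*(5 + 0) + Z(f(4, -2), -1)) = (-7 - 1*(-4))*(3*(5 + 0) + (-1/2*7/3 - 1/2*(-1))) = (-7 + 4)*(3*5 + (-7/6 + 1/2)) = -3*(15 - 2/3) = -3*43/3 = -43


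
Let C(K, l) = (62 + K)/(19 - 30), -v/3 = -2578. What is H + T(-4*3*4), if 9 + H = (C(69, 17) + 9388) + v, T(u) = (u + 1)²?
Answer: 212411/11 ≈ 19310.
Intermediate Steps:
v = 7734 (v = -3*(-2578) = 7734)
T(u) = (1 + u)²
C(K, l) = -62/11 - K/11 (C(K, l) = (62 + K)/(-11) = (62 + K)*(-1/11) = -62/11 - K/11)
H = 188112/11 (H = -9 + (((-62/11 - 1/11*69) + 9388) + 7734) = -9 + (((-62/11 - 69/11) + 9388) + 7734) = -9 + ((-131/11 + 9388) + 7734) = -9 + (103137/11 + 7734) = -9 + 188211/11 = 188112/11 ≈ 17101.)
H + T(-4*3*4) = 188112/11 + (1 - 4*3*4)² = 188112/11 + (1 - 12*4)² = 188112/11 + (1 - 48)² = 188112/11 + (-47)² = 188112/11 + 2209 = 212411/11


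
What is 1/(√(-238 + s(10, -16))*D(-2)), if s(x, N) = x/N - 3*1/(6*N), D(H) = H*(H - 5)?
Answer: -2*I*√15270/53445 ≈ -0.0046243*I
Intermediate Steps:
D(H) = H*(-5 + H)
s(x, N) = -1/(2*N) + x/N (s(x, N) = x/N - 3*1/(6*N) = x/N - 1/(2*N) = -1/(2*N) + x/N)
1/(√(-238 + s(10, -16))*D(-2)) = 1/(√(-238 + (-½ + 10)/(-16))*(-2*(-5 - 2))) = 1/(√(-238 - 1/16*19/2)*(-2*(-7))) = 1/(√(-238 - 19/32)*14) = 1/(√(-7635/32)*14) = 1/((I*√15270/8)*14) = 1/(7*I*√15270/4) = -2*I*√15270/53445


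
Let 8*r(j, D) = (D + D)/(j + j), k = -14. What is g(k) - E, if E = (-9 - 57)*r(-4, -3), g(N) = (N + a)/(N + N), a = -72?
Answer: 1037/112 ≈ 9.2589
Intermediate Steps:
r(j, D) = D/(8*j) (r(j, D) = ((D + D)/(j + j))/8 = ((2*D)/((2*j)))/8 = ((2*D)*(1/(2*j)))/8 = (D/j)/8 = D/(8*j))
g(N) = (-72 + N)/(2*N) (g(N) = (N - 72)/(N + N) = (-72 + N)/((2*N)) = (-72 + N)*(1/(2*N)) = (-72 + N)/(2*N))
E = -99/16 (E = (-9 - 57)*((⅛)*(-3)/(-4)) = -33*(-3)*(-1)/(4*4) = -66*3/32 = -99/16 ≈ -6.1875)
g(k) - E = (½)*(-72 - 14)/(-14) - 1*(-99/16) = (½)*(-1/14)*(-86) + 99/16 = 43/14 + 99/16 = 1037/112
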